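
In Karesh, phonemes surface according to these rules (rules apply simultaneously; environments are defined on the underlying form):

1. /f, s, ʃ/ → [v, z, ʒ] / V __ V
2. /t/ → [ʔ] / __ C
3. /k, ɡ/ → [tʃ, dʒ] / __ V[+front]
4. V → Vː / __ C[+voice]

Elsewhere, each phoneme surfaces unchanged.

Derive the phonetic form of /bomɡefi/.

[boːmdʒevi]

/o/ — between /b/ and /m/, before a voiced consonant — surfaces as [oː] (rule 4).
/ɡ/ — between /m/ and /e/, before a front vowel — surfaces as [dʒ] (rule 3).
/e/ (between /ɡ/ and /f/) fails the environment for rule 4, so it stays [e].
Rule 1 applies to /f/ (between /e/ and /i/: between two vowels) → [v].
/i/ (word-final) fails the environment for rule 4, so it stays [i].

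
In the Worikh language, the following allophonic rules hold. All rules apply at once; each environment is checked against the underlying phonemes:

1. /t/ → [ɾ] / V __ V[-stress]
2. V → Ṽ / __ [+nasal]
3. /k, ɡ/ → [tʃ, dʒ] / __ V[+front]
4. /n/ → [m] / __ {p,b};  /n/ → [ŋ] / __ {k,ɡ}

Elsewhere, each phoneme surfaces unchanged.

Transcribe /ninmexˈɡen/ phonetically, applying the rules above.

/n/ (word-initial) is in the target of rule 4 but the environment (before a labial or velar stop) is not met → [n].
/i/ meets the environment for rule 2 (before a nasal consonant) → [ĩ].
/n/ (between /i/ and /m/): rule 4 targets it, but not before a labial or velar stop → unchanged [n].
/m/ — not in any rule's target class → [m].
/e/ (between /m/ and /x/) fails the environment for rule 2, so it stays [e].
/x/ (between /e/ and /ɡ/) is unaffected → [x].
/ɡ/ (between /x/ and /e/): before a front vowel, so rule 3 applies → [dʒ].
/e/ meets the environment for rule 2 (before a nasal consonant) → [ẽ].
/n/ (word-final): rule 4 targets it, but not before a labial or velar stop → unchanged [n].

[nĩnmexˈdʒẽn]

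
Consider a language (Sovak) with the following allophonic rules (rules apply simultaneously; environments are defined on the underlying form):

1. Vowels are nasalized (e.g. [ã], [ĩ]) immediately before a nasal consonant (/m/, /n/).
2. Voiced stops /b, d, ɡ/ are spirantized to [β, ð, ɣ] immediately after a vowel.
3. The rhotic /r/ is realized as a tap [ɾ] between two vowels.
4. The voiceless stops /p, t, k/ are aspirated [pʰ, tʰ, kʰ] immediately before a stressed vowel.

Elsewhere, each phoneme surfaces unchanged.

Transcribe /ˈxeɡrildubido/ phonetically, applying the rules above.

[ˈxeɣrilduβiðo]

/x/ (word-initial): no rule targets it → [x].
/e/ — between /x/ and /ɡ/; rule 1 does not apply here → [e].
Rule 2 applies to /ɡ/ (between /e/ and /r/: immediately after a vowel) → [ɣ].
/r/ — between /ɡ/ and /i/; rule 3 does not apply here → [r].
/i/ (between /r/ and /l/) is in the target of rule 1 but the environment (before a nasal consonant) is not met → [i].
/l/ stays [l].
/d/ (between /l/ and /u/): rule 2 targets it, but not immediately after a vowel → unchanged [d].
/u/ (between /d/ and /b/) is in the target of rule 1 but the environment (before a nasal consonant) is not met → [u].
/b/ meets the environment for rule 2 (immediately after a vowel) → [β].
/i/ — between /b/ and /d/; rule 1 does not apply here → [i].
/d/ — between /i/ and /o/, immediately after a vowel — surfaces as [ð] (rule 2).
/o/ (word-final): rule 1 targets it, but not before a nasal consonant → unchanged [o].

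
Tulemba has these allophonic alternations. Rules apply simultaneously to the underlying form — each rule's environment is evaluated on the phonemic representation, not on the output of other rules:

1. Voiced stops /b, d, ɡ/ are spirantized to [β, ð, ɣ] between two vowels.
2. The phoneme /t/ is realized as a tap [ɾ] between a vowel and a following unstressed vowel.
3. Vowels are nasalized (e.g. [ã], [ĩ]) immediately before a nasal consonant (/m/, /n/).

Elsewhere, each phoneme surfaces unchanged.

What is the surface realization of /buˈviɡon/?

/b/ — word-initial; rule 1 does not apply here → [b].
/u/ — between /b/ and /v/; rule 3 does not apply here → [u].
/i/ (between /v/ and /ɡ/) is in the target of rule 3 but the environment (before a nasal consonant) is not met → [i].
/ɡ/ — between /i/ and /o/, between two vowels — surfaces as [ɣ] (rule 1).
/o/ (between /ɡ/ and /n/) occurs before a nasal consonant → [õ] by rule 3.

[buˈviɣõn]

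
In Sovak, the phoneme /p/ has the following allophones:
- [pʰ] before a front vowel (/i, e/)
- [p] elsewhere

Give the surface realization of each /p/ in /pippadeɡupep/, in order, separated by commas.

Occurrence 1 (position 1): before a front vowel (/i, e/) → [pʰ].
Occurrence 2 (position 3): no conditioning environment matches → elsewhere allophone [p].
Occurrence 3 (position 4): no conditioning environment matches → elsewhere allophone [p].
Occurrence 4 (position 10): before a front vowel (/i, e/) → [pʰ].
Occurrence 5 (position 12): no conditioning environment matches → elsewhere allophone [p].

[pʰ], [p], [p], [pʰ], [p]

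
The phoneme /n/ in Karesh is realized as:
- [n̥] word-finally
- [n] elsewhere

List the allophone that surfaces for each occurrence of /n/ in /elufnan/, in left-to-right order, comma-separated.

Occurrence 1 (position 5): no conditioning environment matches → elsewhere allophone [n].
Occurrence 2 (position 7): word-finally → [n̥].

[n], [n̥]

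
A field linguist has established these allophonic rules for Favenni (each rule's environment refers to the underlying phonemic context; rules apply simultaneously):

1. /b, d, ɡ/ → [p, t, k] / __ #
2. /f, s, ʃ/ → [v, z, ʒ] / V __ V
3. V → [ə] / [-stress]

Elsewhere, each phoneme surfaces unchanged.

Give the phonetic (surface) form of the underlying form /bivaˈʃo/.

[bəvəˈʒo]

/b/ (word-initial) is in the target of rule 1 but the environment (word-finally) is not met → [b].
/i/ — between /b/ and /v/, in an unstressed syllable — surfaces as [ə] (rule 3).
/v/ — not in any rule's target class → [v].
/a/ — between /v/ and /ʃ/, in an unstressed syllable — surfaces as [ə] (rule 3).
/ʃ/ (between /a/ and /o/) occurs between two vowels → [ʒ] by rule 2.
/o/ (word-final): rule 3 targets it, but not in an unstressed syllable → unchanged [o].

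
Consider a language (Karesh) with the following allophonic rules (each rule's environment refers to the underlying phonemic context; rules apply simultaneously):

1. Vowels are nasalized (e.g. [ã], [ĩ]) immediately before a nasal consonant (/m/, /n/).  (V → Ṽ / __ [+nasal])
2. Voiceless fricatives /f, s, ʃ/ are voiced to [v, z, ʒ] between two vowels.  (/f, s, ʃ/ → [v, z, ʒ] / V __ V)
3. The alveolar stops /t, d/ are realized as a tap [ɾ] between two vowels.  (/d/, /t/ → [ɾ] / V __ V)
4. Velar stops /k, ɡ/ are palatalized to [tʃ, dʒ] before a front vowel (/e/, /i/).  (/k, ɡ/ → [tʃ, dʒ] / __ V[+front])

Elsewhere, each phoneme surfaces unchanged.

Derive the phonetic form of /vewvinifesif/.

[vewvĩnivezif]

/e/ — between /v/ and /w/; rule 1 does not apply here → [e].
/i/ meets the environment for rule 1 (before a nasal consonant) → [ĩ].
/i/ (between /n/ and /f/) fails the environment for rule 1, so it stays [i].
/f/ (between /i/ and /e/): between two vowels, so rule 2 applies → [v].
/e/ (between /f/ and /s/): rule 1 targets it, but not before a nasal consonant → unchanged [e].
Rule 2 applies to /s/ (between /e/ and /i/: between two vowels) → [z].
/i/ (between /s/ and /f/) fails the environment for rule 1, so it stays [i].
/f/ (word-final) is in the target of rule 2 but the environment (between two vowels) is not met → [f].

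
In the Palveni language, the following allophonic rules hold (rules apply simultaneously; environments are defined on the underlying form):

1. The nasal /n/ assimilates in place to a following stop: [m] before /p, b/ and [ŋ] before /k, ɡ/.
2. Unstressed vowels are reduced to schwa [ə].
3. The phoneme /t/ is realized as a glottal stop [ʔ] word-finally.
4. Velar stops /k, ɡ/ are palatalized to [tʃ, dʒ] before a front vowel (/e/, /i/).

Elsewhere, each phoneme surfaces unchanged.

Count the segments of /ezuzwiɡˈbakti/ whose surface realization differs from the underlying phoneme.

4

Segments that undergo a rule: /e/ → [ə] (rule 2); /u/ → [ə] (rule 2); /i/ → [ə] (rule 2); /i/ → [ə] (rule 2).
All other segments surface unchanged.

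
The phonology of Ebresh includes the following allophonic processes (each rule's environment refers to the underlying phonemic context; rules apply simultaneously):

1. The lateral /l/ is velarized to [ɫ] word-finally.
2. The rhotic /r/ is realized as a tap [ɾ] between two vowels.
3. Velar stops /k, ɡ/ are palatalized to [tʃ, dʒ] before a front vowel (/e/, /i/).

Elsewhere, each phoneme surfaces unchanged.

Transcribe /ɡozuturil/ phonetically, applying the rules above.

[ɡozutuɾiɫ]

/ɡ/ — word-initial; rule 3 does not apply here → [ɡ].
/r/ — between /u/ and /i/, between two vowels — surfaces as [ɾ] (rule 2).
Rule 1 applies to /l/ (word-final: word-finally) → [ɫ].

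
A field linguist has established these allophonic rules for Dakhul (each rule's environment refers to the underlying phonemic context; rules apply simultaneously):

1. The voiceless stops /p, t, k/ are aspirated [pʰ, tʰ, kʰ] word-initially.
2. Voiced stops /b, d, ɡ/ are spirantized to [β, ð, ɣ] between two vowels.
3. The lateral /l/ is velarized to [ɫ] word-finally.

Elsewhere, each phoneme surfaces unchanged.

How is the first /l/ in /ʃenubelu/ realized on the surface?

[l]

/l/ (between /e/ and /u/) fails the environment for rule 3, so it stays [l].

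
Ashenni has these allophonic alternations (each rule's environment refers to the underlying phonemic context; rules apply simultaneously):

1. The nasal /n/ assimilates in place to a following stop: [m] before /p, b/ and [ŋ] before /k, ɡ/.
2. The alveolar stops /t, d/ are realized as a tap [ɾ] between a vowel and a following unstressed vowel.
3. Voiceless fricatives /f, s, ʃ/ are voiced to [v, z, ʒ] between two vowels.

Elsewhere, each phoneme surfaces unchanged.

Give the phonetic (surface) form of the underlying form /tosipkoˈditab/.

[tozipkoˈdiɾab]

/t/ (word-initial): rule 2 targets it, but not between a vowel and a following unstressed vowel → unchanged [t].
/o/ stays [o].
/s/ (between /o/ and /i/) occurs between two vowels → [z] by rule 3.
/i/ stays [i].
/p/ stays [p].
/k/ stays [k].
/o/ (between /k/ and /d/) is unaffected → [o].
/d/ (between /o/ and /i/) fails the environment for rule 2, so it stays [d].
/i/ (between /d/ and /t/): no rule targets it → [i].
/t/ (between /i/ and /a/) occurs between a vowel and a following unstressed vowel → [ɾ] by rule 2.
/a/ (between /t/ and /b/) is unaffected → [a].
/b/ stays [b].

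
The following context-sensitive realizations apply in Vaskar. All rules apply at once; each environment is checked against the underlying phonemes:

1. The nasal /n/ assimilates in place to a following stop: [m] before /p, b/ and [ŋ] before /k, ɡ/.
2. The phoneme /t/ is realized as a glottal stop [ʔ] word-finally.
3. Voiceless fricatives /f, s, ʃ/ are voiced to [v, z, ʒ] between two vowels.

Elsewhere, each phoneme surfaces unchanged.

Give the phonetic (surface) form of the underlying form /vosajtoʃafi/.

[vozajtoʒavi]

/v/ — not in any rule's target class → [v].
/o/ stays [o].
/s/ (between /o/ and /a/): between two vowels, so rule 3 applies → [z].
/a/ — not in any rule's target class → [a].
/j/ (between /a/ and /t/) is unaffected → [j].
/t/ — between /j/ and /o/; rule 2 does not apply here → [t].
/o/ stays [o].
Rule 3 applies to /ʃ/ (between /o/ and /a/: between two vowels) → [ʒ].
/a/ (between /ʃ/ and /f/) is unaffected → [a].
/f/ meets the environment for rule 3 (between two vowels) → [v].
/i/ (word-final): no rule targets it → [i].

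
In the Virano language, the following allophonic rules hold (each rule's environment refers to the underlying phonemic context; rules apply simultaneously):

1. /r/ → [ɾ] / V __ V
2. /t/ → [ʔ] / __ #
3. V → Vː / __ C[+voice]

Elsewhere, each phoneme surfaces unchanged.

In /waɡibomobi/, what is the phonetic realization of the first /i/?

[iː]

/i/ meets the environment for rule 3 (before a voiced consonant) → [iː].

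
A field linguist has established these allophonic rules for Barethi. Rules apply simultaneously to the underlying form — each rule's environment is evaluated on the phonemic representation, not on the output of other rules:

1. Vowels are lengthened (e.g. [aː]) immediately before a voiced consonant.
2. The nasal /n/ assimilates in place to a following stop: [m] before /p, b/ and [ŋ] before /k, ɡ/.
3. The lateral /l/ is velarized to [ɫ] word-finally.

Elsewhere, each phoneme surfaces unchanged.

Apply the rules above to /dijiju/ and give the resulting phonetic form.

/d/ stays [d].
/i/ — between /d/ and /j/, before a voiced consonant — surfaces as [iː] (rule 1).
/j/ (between /i/ and /i/): no rule targets it → [j].
Rule 1 applies to /i/ (between /j/ and /j/: before a voiced consonant) → [iː].
/j/ (between /i/ and /u/): no rule targets it → [j].
/u/ (word-final) fails the environment for rule 1, so it stays [u].

[diːjiːju]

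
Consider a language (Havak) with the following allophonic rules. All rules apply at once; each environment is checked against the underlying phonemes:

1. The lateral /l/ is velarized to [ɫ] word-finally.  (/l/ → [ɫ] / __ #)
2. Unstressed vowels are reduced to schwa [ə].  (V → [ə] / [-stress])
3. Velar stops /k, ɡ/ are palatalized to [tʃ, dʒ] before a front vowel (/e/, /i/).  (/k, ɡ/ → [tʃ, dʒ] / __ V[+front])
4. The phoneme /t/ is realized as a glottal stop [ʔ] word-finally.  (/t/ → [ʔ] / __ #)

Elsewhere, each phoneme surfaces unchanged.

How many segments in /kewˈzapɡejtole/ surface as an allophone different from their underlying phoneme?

Segments that undergo a rule: /k/ → [tʃ] (rule 3); /e/ → [ə] (rule 2); /ɡ/ → [dʒ] (rule 3); /e/ → [ə] (rule 2); /o/ → [ə] (rule 2); /e/ → [ə] (rule 2).
All other segments surface unchanged.

6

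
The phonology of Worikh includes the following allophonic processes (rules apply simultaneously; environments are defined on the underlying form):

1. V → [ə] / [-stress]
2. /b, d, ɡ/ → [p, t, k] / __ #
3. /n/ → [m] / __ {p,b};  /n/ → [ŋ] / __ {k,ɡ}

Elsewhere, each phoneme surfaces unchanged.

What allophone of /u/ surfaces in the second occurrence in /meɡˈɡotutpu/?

[ə]

/u/ meets the environment for rule 1 (in an unstressed syllable) → [ə].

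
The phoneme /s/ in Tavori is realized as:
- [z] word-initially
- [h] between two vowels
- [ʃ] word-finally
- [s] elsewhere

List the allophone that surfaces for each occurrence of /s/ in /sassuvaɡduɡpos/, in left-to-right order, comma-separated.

Occurrence 1 (position 1): word-initially → [z].
Occurrence 2 (position 3): no conditioning environment matches → elsewhere allophone [s].
Occurrence 3 (position 4): no conditioning environment matches → elsewhere allophone [s].
Occurrence 4 (position 14): word-finally → [ʃ].

[z], [s], [s], [ʃ]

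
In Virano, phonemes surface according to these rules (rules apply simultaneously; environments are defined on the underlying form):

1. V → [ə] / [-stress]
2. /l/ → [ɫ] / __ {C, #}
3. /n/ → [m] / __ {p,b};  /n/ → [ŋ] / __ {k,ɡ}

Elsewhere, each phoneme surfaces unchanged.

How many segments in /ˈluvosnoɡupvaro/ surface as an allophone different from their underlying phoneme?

Segments that undergo a rule: /o/ → [ə] (rule 1); /o/ → [ə] (rule 1); /u/ → [ə] (rule 1); /a/ → [ə] (rule 1); /o/ → [ə] (rule 1).
All other segments surface unchanged.

5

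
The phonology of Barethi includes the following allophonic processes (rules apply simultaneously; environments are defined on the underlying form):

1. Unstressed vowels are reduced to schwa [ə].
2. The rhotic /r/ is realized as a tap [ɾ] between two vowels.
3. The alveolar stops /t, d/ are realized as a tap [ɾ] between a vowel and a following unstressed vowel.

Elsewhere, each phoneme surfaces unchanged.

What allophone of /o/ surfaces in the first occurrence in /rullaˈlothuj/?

/o/ (between /l/ and /t/) fails the environment for rule 1, so it stays [o].

[o]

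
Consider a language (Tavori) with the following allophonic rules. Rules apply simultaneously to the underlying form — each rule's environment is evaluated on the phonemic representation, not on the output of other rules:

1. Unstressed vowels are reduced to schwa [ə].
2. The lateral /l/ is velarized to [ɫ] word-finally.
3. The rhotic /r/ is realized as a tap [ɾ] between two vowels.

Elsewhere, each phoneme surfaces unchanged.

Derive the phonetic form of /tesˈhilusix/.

/t/ — not in any rule's target class → [t].
/e/ — between /t/ and /s/, in an unstressed syllable — surfaces as [ə] (rule 1).
/s/ — not in any rule's target class → [s].
/h/ (between /s/ and /i/): no rule targets it → [h].
/i/ (between /h/ and /l/): rule 1 targets it, but not in an unstressed syllable → unchanged [i].
/l/ (between /i/ and /u/) fails the environment for rule 2, so it stays [l].
/u/ — between /l/ and /s/, in an unstressed syllable — surfaces as [ə] (rule 1).
/s/ stays [s].
/i/ — between /s/ and /x/, in an unstressed syllable — surfaces as [ə] (rule 1).
/x/ — not in any rule's target class → [x].

[təsˈhiləsəx]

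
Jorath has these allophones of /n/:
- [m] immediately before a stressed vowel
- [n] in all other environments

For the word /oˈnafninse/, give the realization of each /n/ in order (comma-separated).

Occurrence 1 (position 2): immediately before a stressed vowel → [m].
Occurrence 2 (position 5): no conditioning environment matches → elsewhere allophone [n].
Occurrence 3 (position 7): no conditioning environment matches → elsewhere allophone [n].

[m], [n], [n]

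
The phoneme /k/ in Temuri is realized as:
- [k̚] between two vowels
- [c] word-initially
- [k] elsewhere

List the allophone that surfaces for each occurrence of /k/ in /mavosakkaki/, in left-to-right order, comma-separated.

[k], [k], [k̚]

Occurrence 1 (position 7): no conditioning environment matches → elsewhere allophone [k].
Occurrence 2 (position 8): no conditioning environment matches → elsewhere allophone [k].
Occurrence 3 (position 10): between two vowels → [k̚].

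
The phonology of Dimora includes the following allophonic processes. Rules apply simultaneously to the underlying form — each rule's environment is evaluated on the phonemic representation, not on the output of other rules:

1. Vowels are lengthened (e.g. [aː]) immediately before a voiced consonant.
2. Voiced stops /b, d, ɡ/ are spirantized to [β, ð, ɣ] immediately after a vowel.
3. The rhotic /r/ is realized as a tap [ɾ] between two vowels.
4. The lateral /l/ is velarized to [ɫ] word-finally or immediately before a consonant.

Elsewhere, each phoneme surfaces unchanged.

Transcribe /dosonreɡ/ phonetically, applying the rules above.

[dosoːnreːɣ]

/d/ (word-initial) is in the target of rule 2 but the environment (immediately after a vowel) is not met → [d].
/o/ (between /d/ and /s/) is in the target of rule 1 but the environment (before a voiced consonant) is not met → [o].
/o/ meets the environment for rule 1 (before a voiced consonant) → [oː].
/r/ (between /n/ and /e/): rule 3 targets it, but not between two vowels → unchanged [r].
/e/ (between /r/ and /ɡ/): before a voiced consonant, so rule 1 applies → [eː].
/ɡ/ — word-final, immediately after a vowel — surfaces as [ɣ] (rule 2).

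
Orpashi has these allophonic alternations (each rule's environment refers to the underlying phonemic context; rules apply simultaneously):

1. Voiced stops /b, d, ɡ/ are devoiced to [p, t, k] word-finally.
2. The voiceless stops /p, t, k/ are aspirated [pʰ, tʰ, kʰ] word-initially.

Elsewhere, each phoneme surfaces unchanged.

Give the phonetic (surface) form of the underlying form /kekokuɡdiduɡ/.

[kʰekokuɡdiduk]

/k/ (word-initial) occurs word-initially → [kʰ] by rule 2.
/e/ — not in any rule's target class → [e].
/k/ (between /e/ and /o/) is in the target of rule 2 but the environment (word-initially) is not met → [k].
/o/ stays [o].
/k/ — between /o/ and /u/; rule 2 does not apply here → [k].
/u/ (between /k/ and /ɡ/): no rule targets it → [u].
/ɡ/ (between /u/ and /d/) fails the environment for rule 1, so it stays [ɡ].
/d/ (between /ɡ/ and /i/) is in the target of rule 1 but the environment (word-finally) is not met → [d].
/i/ (between /d/ and /d/) is unaffected → [i].
/d/ (between /i/ and /u/) is in the target of rule 1 but the environment (word-finally) is not met → [d].
/u/ — not in any rule's target class → [u].
Rule 1 applies to /ɡ/ (word-final: word-finally) → [k].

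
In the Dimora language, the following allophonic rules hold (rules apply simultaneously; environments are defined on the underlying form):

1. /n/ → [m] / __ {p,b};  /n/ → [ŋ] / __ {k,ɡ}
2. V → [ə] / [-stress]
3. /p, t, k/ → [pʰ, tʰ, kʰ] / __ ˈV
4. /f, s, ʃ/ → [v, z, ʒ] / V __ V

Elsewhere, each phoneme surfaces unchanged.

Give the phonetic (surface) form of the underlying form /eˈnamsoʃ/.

[əˈnamsəʃ]

/e/ meets the environment for rule 2 (in an unstressed syllable) → [ə].
/n/ (between /e/ and /a/) fails the environment for rule 1, so it stays [n].
/a/ — between /n/ and /m/; rule 2 does not apply here → [a].
/s/ (between /m/ and /o/): rule 4 targets it, but not between two vowels → unchanged [s].
/o/ (between /s/ and /ʃ/) occurs in an unstressed syllable → [ə] by rule 2.
/ʃ/ — word-final; rule 4 does not apply here → [ʃ].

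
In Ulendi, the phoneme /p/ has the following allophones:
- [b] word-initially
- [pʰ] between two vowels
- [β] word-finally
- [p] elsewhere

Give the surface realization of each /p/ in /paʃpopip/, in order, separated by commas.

[b], [p], [pʰ], [β]

Occurrence 1 (position 1): word-initially → [b].
Occurrence 2 (position 4): no conditioning environment matches → elsewhere allophone [p].
Occurrence 3 (position 6): between two vowels → [pʰ].
Occurrence 4 (position 8): word-finally → [β].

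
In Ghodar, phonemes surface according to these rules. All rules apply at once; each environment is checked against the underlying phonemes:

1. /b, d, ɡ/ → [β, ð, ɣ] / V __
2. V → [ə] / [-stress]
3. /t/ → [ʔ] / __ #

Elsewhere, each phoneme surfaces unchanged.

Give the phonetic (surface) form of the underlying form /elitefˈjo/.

/e/ (word-initial) occurs in an unstressed syllable → [ə] by rule 2.
/i/ (between /l/ and /t/): in an unstressed syllable, so rule 2 applies → [ə].
/t/ (between /i/ and /e/) fails the environment for rule 3, so it stays [t].
/e/ (between /t/ and /f/) occurs in an unstressed syllable → [ə] by rule 2.
/o/ (word-final) fails the environment for rule 2, so it stays [o].

[ələtəfˈjo]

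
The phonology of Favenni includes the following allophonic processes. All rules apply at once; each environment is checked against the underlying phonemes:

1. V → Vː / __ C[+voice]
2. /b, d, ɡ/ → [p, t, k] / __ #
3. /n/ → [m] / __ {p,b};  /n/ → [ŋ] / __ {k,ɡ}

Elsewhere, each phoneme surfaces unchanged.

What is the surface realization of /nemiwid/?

/n/ (word-initial): rule 3 targets it, but not before a labial or velar stop → unchanged [n].
Rule 1 applies to /e/ (between /n/ and /m/: before a voiced consonant) → [eː].
/i/ (between /m/ and /w/): before a voiced consonant, so rule 1 applies → [iː].
/i/ (between /w/ and /d/) occurs before a voiced consonant → [iː] by rule 1.
/d/ (word-final): word-finally, so rule 2 applies → [t].

[neːmiːwiːt]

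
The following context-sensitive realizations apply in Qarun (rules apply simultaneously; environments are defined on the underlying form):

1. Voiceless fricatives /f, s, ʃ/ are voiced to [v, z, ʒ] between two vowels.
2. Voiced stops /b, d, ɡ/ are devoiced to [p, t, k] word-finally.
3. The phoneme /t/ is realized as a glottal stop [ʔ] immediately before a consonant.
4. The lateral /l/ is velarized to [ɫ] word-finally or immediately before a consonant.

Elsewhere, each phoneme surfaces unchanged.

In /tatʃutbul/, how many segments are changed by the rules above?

3

Segments that undergo a rule: /t/ → [ʔ] (rule 3); /t/ → [ʔ] (rule 3); /l/ → [ɫ] (rule 4).
All other segments surface unchanged.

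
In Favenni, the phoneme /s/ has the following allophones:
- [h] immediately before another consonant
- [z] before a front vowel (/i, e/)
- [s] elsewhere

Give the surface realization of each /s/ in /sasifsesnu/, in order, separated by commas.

[s], [z], [z], [h]

Occurrence 1 (position 1): no conditioning environment matches → elsewhere allophone [s].
Occurrence 2 (position 3): before a front vowel (/i, e/) → [z].
Occurrence 3 (position 6): before a front vowel (/i, e/) → [z].
Occurrence 4 (position 8): immediately before another consonant → [h].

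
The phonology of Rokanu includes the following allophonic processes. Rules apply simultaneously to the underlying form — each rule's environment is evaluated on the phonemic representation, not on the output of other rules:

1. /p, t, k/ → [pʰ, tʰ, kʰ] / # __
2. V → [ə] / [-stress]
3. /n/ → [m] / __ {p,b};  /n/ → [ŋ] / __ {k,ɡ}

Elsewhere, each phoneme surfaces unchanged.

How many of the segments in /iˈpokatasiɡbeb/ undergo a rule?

5

Segments that undergo a rule: /i/ → [ə] (rule 2); /a/ → [ə] (rule 2); /a/ → [ə] (rule 2); /i/ → [ə] (rule 2); /e/ → [ə] (rule 2).
All other segments surface unchanged.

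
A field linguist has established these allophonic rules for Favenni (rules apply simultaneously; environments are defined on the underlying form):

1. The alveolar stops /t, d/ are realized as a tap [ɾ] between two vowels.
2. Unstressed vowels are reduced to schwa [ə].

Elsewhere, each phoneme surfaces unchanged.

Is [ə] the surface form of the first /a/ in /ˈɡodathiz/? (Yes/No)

Yes

/a/ — between /d/ and /t/, in an unstressed syllable — surfaces as [ə] (rule 2).
The actual realization is [ə], which matches [ə].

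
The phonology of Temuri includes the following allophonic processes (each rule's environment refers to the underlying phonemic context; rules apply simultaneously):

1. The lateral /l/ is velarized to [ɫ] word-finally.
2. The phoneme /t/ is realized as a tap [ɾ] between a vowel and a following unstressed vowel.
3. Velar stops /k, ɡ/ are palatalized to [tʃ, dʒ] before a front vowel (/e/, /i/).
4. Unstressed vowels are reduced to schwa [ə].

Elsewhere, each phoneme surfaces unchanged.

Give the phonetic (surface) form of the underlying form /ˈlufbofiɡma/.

[ˈlufbəfəɡmə]

/l/ (word-initial): rule 1 targets it, but not word-finally → unchanged [l].
/u/ (between /l/ and /f/): rule 4 targets it, but not in an unstressed syllable → unchanged [u].
/f/ stays [f].
/b/ stays [b].
/o/ (between /b/ and /f/): in an unstressed syllable, so rule 4 applies → [ə].
/f/ (between /o/ and /i/): no rule targets it → [f].
Rule 4 applies to /i/ (between /f/ and /ɡ/: in an unstressed syllable) → [ə].
/ɡ/ (between /i/ and /m/) fails the environment for rule 3, so it stays [ɡ].
/m/ (between /ɡ/ and /a/): no rule targets it → [m].
/a/ — word-final, in an unstressed syllable — surfaces as [ə] (rule 4).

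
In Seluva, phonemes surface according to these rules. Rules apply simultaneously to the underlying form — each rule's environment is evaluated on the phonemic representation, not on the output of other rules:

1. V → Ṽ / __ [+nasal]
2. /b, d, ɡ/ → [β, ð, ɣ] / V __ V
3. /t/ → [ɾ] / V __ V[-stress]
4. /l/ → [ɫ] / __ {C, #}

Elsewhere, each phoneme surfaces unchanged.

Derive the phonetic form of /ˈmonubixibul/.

[ˈmõnuβixiβuɫ]

/m/ — not in any rule's target class → [m].
/o/ — between /m/ and /n/, before a nasal consonant — surfaces as [õ] (rule 1).
/n/ (between /o/ and /u/): no rule targets it → [n].
/u/ (between /n/ and /b/) fails the environment for rule 1, so it stays [u].
/b/ meets the environment for rule 2 (between two vowels) → [β].
/i/ (between /b/ and /x/) is in the target of rule 1 but the environment (before a nasal consonant) is not met → [i].
/x/ (between /i/ and /i/): no rule targets it → [x].
/i/ — between /x/ and /b/; rule 1 does not apply here → [i].
/b/ (between /i/ and /u/): between two vowels, so rule 2 applies → [β].
/u/ — between /b/ and /l/; rule 1 does not apply here → [u].
/l/ — word-final, word-finally or immediately before a consonant — surfaces as [ɫ] (rule 4).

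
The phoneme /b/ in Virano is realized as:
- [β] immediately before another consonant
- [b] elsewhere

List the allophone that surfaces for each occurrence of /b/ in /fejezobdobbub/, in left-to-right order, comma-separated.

Occurrence 1 (position 7): immediately before another consonant → [β].
Occurrence 2 (position 10): immediately before another consonant → [β].
Occurrence 3 (position 11): no conditioning environment matches → elsewhere allophone [b].
Occurrence 4 (position 13): no conditioning environment matches → elsewhere allophone [b].

[β], [β], [b], [b]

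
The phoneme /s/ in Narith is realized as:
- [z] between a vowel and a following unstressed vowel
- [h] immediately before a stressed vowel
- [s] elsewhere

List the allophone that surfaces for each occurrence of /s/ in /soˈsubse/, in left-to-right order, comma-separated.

[s], [h], [s]

Occurrence 1 (position 1): no conditioning environment matches → elsewhere allophone [s].
Occurrence 2 (position 3): immediately before a stressed vowel → [h].
Occurrence 3 (position 6): no conditioning environment matches → elsewhere allophone [s].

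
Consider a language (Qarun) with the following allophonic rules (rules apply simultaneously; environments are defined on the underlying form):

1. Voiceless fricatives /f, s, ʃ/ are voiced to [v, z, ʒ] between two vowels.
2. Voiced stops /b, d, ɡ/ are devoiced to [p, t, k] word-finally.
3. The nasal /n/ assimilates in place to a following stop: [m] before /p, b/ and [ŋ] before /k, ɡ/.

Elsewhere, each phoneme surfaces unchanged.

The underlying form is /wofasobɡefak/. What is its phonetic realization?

[wovazobɡevak]

/f/ (between /o/ and /a/): between two vowels, so rule 1 applies → [v].
/s/ — between /a/ and /o/, between two vowels — surfaces as [z] (rule 1).
/b/ (between /o/ and /ɡ/) fails the environment for rule 2, so it stays [b].
/ɡ/ (between /b/ and /e/): rule 2 targets it, but not word-finally → unchanged [ɡ].
/f/ — between /e/ and /a/, between two vowels — surfaces as [v] (rule 1).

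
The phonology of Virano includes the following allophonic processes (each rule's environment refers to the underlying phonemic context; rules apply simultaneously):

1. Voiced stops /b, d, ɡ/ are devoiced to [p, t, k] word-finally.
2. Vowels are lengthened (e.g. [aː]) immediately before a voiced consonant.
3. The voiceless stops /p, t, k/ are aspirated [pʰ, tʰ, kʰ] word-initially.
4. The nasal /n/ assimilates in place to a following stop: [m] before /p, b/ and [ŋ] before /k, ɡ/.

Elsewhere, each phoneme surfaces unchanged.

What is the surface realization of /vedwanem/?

/v/ (word-initial) is unaffected → [v].
/e/ meets the environment for rule 2 (before a voiced consonant) → [eː].
/d/ (between /e/ and /w/): rule 1 targets it, but not word-finally → unchanged [d].
/w/ (between /d/ and /a/) is unaffected → [w].
Rule 2 applies to /a/ (between /w/ and /n/: before a voiced consonant) → [aː].
/n/ — between /a/ and /e/; rule 4 does not apply here → [n].
/e/ (between /n/ and /m/): before a voiced consonant, so rule 2 applies → [eː].
/m/ — not in any rule's target class → [m].

[veːdwaːneːm]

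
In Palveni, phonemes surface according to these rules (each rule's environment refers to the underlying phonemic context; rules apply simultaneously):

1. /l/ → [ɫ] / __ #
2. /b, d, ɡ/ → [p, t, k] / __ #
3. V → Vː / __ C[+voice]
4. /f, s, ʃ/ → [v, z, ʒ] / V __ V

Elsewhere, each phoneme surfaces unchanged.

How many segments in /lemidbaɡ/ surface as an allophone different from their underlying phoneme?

4

Segments that undergo a rule: /e/ → [eː] (rule 3); /i/ → [iː] (rule 3); /a/ → [aː] (rule 3); /ɡ/ → [k] (rule 2).
All other segments surface unchanged.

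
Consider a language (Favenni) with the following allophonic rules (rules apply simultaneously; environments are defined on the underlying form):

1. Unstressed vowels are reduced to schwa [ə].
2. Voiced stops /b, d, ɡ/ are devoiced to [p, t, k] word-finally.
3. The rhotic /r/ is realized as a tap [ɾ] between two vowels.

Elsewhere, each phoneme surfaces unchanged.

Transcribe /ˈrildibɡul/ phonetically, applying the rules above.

[ˈrildəbɡəl]

/r/ (word-initial) fails the environment for rule 3, so it stays [r].
/i/ (between /r/ and /l/) fails the environment for rule 1, so it stays [i].
/l/ stays [l].
/d/ (between /l/ and /i/) is in the target of rule 2 but the environment (word-finally) is not met → [d].
Rule 1 applies to /i/ (between /d/ and /b/: in an unstressed syllable) → [ə].
/b/ (between /i/ and /ɡ/): rule 2 targets it, but not word-finally → unchanged [b].
/ɡ/ — between /b/ and /u/; rule 2 does not apply here → [ɡ].
Rule 1 applies to /u/ (between /ɡ/ and /l/: in an unstressed syllable) → [ə].
/l/ (word-final) is unaffected → [l].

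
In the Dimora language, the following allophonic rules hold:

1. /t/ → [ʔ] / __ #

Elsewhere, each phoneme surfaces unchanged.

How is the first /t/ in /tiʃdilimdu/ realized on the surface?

[t]

/t/ (word-initial) is in the target of rule 1 but the environment (word-finally) is not met → [t].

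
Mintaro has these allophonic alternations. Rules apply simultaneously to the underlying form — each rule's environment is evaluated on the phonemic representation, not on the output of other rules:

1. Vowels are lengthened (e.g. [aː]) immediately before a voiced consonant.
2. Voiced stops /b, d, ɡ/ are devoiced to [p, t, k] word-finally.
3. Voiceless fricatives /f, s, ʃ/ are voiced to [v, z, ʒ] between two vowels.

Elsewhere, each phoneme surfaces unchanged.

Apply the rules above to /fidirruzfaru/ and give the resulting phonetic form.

/f/ (word-initial): rule 3 targets it, but not between two vowels → unchanged [f].
/i/ (between /f/ and /d/) occurs before a voiced consonant → [iː] by rule 1.
/d/ — between /i/ and /i/; rule 2 does not apply here → [d].
/i/ — between /d/ and /r/, before a voiced consonant — surfaces as [iː] (rule 1).
/u/ (between /r/ and /z/) occurs before a voiced consonant → [uː] by rule 1.
/f/ (between /z/ and /a/): rule 3 targets it, but not between two vowels → unchanged [f].
Rule 1 applies to /a/ (between /f/ and /r/: before a voiced consonant) → [aː].
/u/ (word-final): rule 1 targets it, but not before a voiced consonant → unchanged [u].

[fiːdiːrruːzfaːru]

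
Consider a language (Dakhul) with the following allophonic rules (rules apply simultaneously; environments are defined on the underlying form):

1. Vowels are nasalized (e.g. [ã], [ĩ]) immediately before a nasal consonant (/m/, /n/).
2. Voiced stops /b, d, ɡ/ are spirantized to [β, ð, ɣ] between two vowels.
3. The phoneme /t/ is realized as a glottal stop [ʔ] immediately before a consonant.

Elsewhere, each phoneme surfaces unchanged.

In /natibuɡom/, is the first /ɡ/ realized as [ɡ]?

/ɡ/ — between /u/ and /o/, between two vowels — surfaces as [ɣ] (rule 2).
The actual realization is [ɣ], not [ɡ].

No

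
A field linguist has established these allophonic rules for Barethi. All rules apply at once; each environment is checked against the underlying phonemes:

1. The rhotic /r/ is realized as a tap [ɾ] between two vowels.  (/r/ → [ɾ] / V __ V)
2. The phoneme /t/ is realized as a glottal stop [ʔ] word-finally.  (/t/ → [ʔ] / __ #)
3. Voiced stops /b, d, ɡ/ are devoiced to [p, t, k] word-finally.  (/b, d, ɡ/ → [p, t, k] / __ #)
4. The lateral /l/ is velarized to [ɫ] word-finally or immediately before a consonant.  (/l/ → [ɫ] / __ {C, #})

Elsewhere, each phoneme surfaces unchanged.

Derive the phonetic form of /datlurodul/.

[datluɾoduɫ]

/d/ — word-initial; rule 3 does not apply here → [d].
/a/ — not in any rule's target class → [a].
/t/ (between /a/ and /l/) fails the environment for rule 2, so it stays [t].
/l/ (between /t/ and /u/) fails the environment for rule 4, so it stays [l].
/u/ stays [u].
/r/ (between /u/ and /o/) occurs between two vowels → [ɾ] by rule 1.
/o/ (between /r/ and /d/): no rule targets it → [o].
/d/ (between /o/ and /u/): rule 3 targets it, but not word-finally → unchanged [d].
/u/ — not in any rule's target class → [u].
Rule 4 applies to /l/ (word-final: word-finally or immediately before a consonant) → [ɫ].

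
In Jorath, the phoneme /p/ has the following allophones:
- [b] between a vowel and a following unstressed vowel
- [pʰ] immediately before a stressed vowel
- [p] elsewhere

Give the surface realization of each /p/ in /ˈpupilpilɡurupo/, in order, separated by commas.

Occurrence 1 (position 1): immediately before a stressed vowel → [pʰ].
Occurrence 2 (position 3): between a vowel and a following unstressed vowel → [b].
Occurrence 3 (position 6): no conditioning environment matches → elsewhere allophone [p].
Occurrence 4 (position 13): between a vowel and a following unstressed vowel → [b].

[pʰ], [b], [p], [b]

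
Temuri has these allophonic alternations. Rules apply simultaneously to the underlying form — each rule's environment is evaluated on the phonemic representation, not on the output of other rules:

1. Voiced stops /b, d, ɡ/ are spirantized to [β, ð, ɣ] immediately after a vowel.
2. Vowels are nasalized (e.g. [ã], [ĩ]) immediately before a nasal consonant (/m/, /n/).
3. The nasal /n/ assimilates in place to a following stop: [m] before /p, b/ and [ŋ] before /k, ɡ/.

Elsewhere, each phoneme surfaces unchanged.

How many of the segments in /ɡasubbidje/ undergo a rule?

2

Segments that undergo a rule: /b/ → [β] (rule 1); /d/ → [ð] (rule 1).
All other segments surface unchanged.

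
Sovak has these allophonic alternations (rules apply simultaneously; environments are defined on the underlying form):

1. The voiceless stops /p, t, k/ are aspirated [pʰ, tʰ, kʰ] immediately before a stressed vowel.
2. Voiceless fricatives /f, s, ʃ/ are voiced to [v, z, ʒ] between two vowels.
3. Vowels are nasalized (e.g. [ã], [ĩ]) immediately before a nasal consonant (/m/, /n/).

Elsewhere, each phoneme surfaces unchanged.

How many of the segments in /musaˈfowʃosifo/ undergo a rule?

4

Segments that undergo a rule: /s/ → [z] (rule 2); /f/ → [v] (rule 2); /s/ → [z] (rule 2); /f/ → [v] (rule 2).
All other segments surface unchanged.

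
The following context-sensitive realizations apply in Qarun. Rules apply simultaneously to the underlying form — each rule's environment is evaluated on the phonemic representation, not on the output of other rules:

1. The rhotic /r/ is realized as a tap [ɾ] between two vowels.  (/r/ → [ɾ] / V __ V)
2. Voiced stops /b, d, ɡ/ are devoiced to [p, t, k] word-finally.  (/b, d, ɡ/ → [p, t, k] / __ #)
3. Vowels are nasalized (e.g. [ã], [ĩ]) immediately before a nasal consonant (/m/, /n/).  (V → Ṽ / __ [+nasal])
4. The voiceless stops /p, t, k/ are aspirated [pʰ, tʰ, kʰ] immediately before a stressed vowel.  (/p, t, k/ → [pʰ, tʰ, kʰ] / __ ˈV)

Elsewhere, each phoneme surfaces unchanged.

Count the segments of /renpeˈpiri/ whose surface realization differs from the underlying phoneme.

3

Segments that undergo a rule: /e/ → [ẽ] (rule 3); /p/ → [pʰ] (rule 4); /r/ → [ɾ] (rule 1).
All other segments surface unchanged.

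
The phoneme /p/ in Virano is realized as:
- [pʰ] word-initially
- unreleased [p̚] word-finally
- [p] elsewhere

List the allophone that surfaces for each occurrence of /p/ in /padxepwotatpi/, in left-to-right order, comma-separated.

[pʰ], [p], [p]

Occurrence 1 (position 1): word-initially → [pʰ].
Occurrence 2 (position 6): no conditioning environment matches → elsewhere allophone [p].
Occurrence 3 (position 12): no conditioning environment matches → elsewhere allophone [p].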